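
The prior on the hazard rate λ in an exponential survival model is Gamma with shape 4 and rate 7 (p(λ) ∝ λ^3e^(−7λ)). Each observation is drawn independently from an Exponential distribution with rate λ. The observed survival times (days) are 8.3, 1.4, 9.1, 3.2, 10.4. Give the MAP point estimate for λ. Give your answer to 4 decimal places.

λ̂_MAP = 0.2030

The Exponential(rate=λ) likelihood is ∝ λ^n e^(−λΣtᵢ). Here n = 5 and Σtᵢ = 8.3 + 1.4 + 9.1 + 3.2 + 10.4 = 32.4.
Posterior ∝ λ^3e^(−7λ) · λ^5e^(−32.4λ) = λ^8e^(−39.4λ), i.e. Gamma(9, 39.4).
Mode = (a−1)/b = 8/39.4 ≈ 0.2030.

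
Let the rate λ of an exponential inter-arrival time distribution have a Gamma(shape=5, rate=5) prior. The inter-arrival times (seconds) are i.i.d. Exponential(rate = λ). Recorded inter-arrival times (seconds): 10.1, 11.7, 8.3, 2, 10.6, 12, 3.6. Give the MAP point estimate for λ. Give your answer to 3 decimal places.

The Exponential(rate=λ) likelihood is ∝ λ^n e^(−λΣtᵢ). Here n = 7 and Σtᵢ = 10.1 + 11.7 + 8.3 + 2 + 10.6 + 12 + 3.6 = 58.3.
Posterior ∝ λ^4e^(−5λ) · λ^7e^(−58.3λ) = λ^11e^(−63.3λ), i.e. Gamma(12, 63.3).
Mode = (a−1)/b = 11/63.3 ≈ 0.174.

λ̂_MAP = 0.174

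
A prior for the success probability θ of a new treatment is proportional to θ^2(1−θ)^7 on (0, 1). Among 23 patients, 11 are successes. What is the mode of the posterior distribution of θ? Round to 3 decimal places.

The prior density ∝ θ^2(1−θ)^7 is the kernel of Beta(3, 8).
Data: 11 successes in 23 trials. The binomial likelihood contributes θ^11(1−θ)^12, so the posterior is Beta(3+11, 8+12) = Beta(14, 20).
For Beta(a, b) with a, b > 1 the mode is (a−1)/(a+b−2) = 13/32 ≈ 0.406.

θ̂_MAP = 0.406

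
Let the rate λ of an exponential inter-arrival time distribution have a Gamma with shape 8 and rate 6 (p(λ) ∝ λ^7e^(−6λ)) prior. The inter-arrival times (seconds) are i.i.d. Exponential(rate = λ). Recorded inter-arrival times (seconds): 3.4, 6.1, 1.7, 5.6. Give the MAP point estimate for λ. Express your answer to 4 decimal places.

The Exponential(rate=λ) likelihood is ∝ λ^n e^(−λΣtᵢ). Here n = 4 and Σtᵢ = 3.4 + 6.1 + 1.7 + 5.6 = 16.8.
Posterior ∝ λ^7e^(−6λ) · λ^4e^(−16.8λ) = λ^11e^(−22.8λ), i.e. Gamma(12, 22.8).
Mode = (a−1)/b = 11/22.8 ≈ 0.4825.

λ̂_MAP = 0.4825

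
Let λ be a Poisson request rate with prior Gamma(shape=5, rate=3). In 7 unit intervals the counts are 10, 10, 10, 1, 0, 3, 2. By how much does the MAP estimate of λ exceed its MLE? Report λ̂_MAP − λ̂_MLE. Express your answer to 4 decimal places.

MAP − MLE = -1.1429

Σxᵢ = 36. Posterior is Gamma(41, 10); MAP = (41−1)/10 = 40/10 ≈ 4.00000.
MLE = x̄ = 36/7 ≈ 5.14286.
Difference = 40/10 − 36/7 = -8/7 ≈ -1.1429.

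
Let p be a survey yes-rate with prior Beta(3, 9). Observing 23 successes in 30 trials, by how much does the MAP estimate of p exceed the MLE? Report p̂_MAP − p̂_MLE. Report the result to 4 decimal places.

Posterior is Beta(26, 16); MAP = (26−1)/(42−2) = 25/40 ≈ 0.62500.
MLE ignores the prior: p̂_MLE = k/n = 23/30 ≈ 0.76667.
Difference = 25/40 − 23/30 = -17/120 ≈ -0.1417.

MAP − MLE = -0.1417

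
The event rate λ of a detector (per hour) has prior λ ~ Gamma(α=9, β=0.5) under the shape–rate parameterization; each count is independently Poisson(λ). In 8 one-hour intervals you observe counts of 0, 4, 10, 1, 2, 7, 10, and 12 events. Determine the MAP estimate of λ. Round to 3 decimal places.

λ̂_MAP = 6.353

Σxᵢ = 0+4+10+1+2+7+10+12 = 46, with n = 8.
Posterior ∝ λ^8e^(−0.5λ) · λ^46e^(−8λ) = λ^54e^(−8.5λ), i.e. Gamma(shape=55, rate=8.5).
The mode of a Gamma(a, b) with a ≥ 1 (shape–rate) is (a−1)/b = 54/8.5 ≈ 6.353.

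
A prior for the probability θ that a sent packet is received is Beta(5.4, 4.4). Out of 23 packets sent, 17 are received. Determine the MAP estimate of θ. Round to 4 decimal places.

Prior: Beta(5.4, 4.4).
Data: 17 successes in 23 trials. The binomial likelihood contributes θ^17(1−θ)^6, so the posterior is Beta(5.4+17, 4.4+6) = Beta(22.4, 10.4).
For Beta(a, b) with a, b > 1 the mode is (a−1)/(a+b−2) = 21.4/30.8 ≈ 0.6948.

θ̂_MAP = 0.6948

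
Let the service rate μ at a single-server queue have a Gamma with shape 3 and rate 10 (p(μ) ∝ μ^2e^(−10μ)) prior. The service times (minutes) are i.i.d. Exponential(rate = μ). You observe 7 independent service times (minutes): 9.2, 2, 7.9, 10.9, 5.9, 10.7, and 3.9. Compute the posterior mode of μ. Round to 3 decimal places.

The Exponential(rate=μ) likelihood is ∝ μ^n e^(−μΣtᵢ). Here n = 7 and Σtᵢ = 9.2 + 2 + 7.9 + 10.9 + 5.9 + 10.7 + 3.9 = 50.5.
Posterior ∝ μ^2e^(−10μ) · μ^7e^(−50.5μ) = μ^9e^(−60.5μ), i.e. Gamma(10, 60.5).
Mode = (a−1)/b = 9/60.5 ≈ 0.149.

μ̂_MAP = 0.149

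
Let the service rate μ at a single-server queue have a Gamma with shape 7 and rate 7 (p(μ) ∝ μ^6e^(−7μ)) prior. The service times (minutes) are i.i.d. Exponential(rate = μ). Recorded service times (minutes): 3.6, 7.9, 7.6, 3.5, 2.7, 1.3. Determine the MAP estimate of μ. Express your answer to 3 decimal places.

The Exponential(rate=μ) likelihood is ∝ μ^n e^(−μΣtᵢ). Here n = 6 and Σtᵢ = 3.6 + 7.9 + 7.6 + 3.5 + 2.7 + 1.3 = 26.6.
Posterior ∝ μ^6e^(−7μ) · μ^6e^(−26.6μ) = μ^12e^(−33.6μ), i.e. Gamma(13, 33.6).
Mode = (a−1)/b = 12/33.6 ≈ 0.357.

μ̂_MAP = 0.357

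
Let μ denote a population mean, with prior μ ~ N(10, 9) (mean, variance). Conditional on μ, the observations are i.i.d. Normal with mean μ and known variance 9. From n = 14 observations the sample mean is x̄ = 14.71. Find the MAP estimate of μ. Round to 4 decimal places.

μ̂_MAP = 14.3960

n = 14, x̄ = 14.71.
For a Normal prior and Normal likelihood with known variance, the posterior is Normal; its mode equals its mean, the precision-weighted average.
Prior precision 1/σ₀² = 1/9; data precision n/σ² = 14/9.
μ̂ = ((1/9)·10 + (14/9)·14.71) / (1/9 + 14/9) = (3599/150)/(5/3) = 14.3960.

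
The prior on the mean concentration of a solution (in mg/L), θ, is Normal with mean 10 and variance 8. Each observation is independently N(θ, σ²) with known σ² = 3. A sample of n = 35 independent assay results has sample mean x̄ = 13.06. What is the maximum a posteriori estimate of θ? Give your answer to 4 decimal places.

n = 35, x̄ = 13.06.
For a Normal prior and Normal likelihood with known variance, the posterior is Normal; its mode equals its mean, the precision-weighted average.
Prior precision 1/σ₀² = 1/8 = 0.125; data precision n/σ² = 35/3.
θ̂ = (0.125·10 + (35/3)·13.06) / (0.125 + 35/3) = (9217/60)/(283/24) = 18434/1415 ≈ 13.0276.

θ̂_MAP = 13.0276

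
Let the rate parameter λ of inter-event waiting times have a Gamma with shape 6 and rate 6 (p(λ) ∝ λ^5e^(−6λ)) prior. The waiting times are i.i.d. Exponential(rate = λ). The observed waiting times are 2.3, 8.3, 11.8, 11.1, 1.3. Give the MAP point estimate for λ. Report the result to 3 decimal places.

The Exponential(rate=λ) likelihood is ∝ λ^n e^(−λΣtᵢ). Here n = 5 and Σtᵢ = 2.3 + 8.3 + 11.8 + 11.1 + 1.3 = 34.8.
Posterior ∝ λ^5e^(−6λ) · λ^5e^(−34.8λ) = λ^10e^(−40.8λ), i.e. Gamma(11, 40.8).
Mode = (a−1)/b = 10/40.8 ≈ 0.245.

λ̂_MAP = 0.245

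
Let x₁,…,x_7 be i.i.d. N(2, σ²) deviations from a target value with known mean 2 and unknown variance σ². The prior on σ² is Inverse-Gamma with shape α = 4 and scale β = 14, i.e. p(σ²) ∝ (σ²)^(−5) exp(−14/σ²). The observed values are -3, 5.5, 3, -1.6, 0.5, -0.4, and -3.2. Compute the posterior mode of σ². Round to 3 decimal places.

Sum of squared deviations about the known mean: SS = (-3−2)² + (5.5−2)² + (3−2)² + (-1.6−2)² + (0.5−2)² + (-0.4−2)² + (-3.2−2)² = 86.26.
The Normal likelihood contributes (σ²)^(−n/2) exp(−SS/(2σ²)), so the posterior is Inverse-Gamma(α + n/2, β + SS/2) = Inverse-Gamma(7.5, 57.13).
The mode of Inverse-Gamma(a, b) is b/(a+1) = 57.13/8.5 ≈ 6.721.

σ̂²_MAP = 6.721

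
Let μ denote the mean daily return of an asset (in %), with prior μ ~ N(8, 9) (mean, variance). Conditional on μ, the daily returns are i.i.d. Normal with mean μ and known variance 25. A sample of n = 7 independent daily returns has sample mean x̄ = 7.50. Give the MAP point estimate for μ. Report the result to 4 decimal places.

n = 7, x̄ = 7.50.
For a Normal prior and Normal likelihood with known variance, the posterior is Normal; its mode equals its mean, the precision-weighted average.
Prior precision 1/σ₀² = 1/9; data precision n/σ² = 7/25 = 0.28.
μ̂ = ((1/9)·8 + 0.28·7.5) / (1/9 + 0.28) = (269/90)/(88/225) = 1345/176 ≈ 7.6420.

μ̂_MAP = 7.6420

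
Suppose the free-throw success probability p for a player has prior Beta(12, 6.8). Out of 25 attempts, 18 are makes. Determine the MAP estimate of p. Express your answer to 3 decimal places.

p̂_MAP = 0.694

Prior: Beta(12, 6.8).
Data: 18 successes in 25 trials. The binomial likelihood contributes p^18(1−p)^7, so the posterior is Beta(12+18, 6.8+7) = Beta(30, 13.8).
For Beta(a, b) with a, b > 1 the mode is (a−1)/(a+b−2) = 29/41.8 ≈ 0.694.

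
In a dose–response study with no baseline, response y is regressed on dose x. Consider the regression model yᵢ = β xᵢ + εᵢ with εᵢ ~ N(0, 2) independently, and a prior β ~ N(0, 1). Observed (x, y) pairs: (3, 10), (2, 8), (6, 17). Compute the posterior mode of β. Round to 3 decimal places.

log p(β | y) = −Σ(yᵢ − βxᵢ)²/(2·2) − β²/(2·1) + const.
Setting the derivative to zero: Σxᵢ(yᵢ − βxᵢ)/2 − β/1 = 0, so β = Σxᵢyᵢ / (Σxᵢ² + σ²/τ²).
Σxᵢyᵢ = 3·10 + 2·8 + 6·17 = 148; Σxᵢ² = 49; σ²/τ² = 2.
β̂_MAP = 148 / (49 + 2) = 148/51 ≈ 2.902.

β̂_MAP = 2.902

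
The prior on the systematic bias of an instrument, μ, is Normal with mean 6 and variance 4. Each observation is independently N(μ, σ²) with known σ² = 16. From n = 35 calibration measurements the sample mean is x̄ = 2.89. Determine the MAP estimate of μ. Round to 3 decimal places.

μ̂_MAP = 3.209

n = 35, x̄ = 2.89.
For a Normal prior and Normal likelihood with known variance, the posterior is Normal; its mode equals its mean, the precision-weighted average.
Prior precision 1/σ₀² = 1/4 = 0.25; data precision n/σ² = 35/16 = 2.1875.
μ̂ = (0.25·6 + 2.1875·2.89) / (0.25 + 2.1875) = 7.821875/2.4375 = 2503/780 ≈ 3.209.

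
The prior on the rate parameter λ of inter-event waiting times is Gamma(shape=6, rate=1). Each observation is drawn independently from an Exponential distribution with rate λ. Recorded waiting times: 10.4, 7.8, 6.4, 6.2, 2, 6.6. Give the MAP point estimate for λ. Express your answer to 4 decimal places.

λ̂_MAP = 0.2723

The Exponential(rate=λ) likelihood is ∝ λ^n e^(−λΣtᵢ). Here n = 6 and Σtᵢ = 10.4 + 7.8 + 6.4 + 6.2 + 2 + 6.6 = 39.4.
Posterior ∝ λ^5e^(−1λ) · λ^6e^(−39.4λ) = λ^11e^(−40.4λ), i.e. Gamma(12, 40.4).
Mode = (a−1)/b = 11/40.4 ≈ 0.2723.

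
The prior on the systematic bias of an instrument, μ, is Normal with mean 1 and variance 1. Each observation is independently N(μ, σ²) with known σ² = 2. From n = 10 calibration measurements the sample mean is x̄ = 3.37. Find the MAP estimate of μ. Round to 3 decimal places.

μ̂_MAP = 2.975

n = 10, x̄ = 3.37.
For a Normal prior and Normal likelihood with known variance, the posterior is Normal; its mode equals its mean, the precision-weighted average.
Prior precision 1/σ₀² = 1/1 = 1; data precision n/σ² = 10/2 = 5.
μ̂ = (1·1 + 5·3.37) / (1 + 5) = 17.85/6 = 2.975.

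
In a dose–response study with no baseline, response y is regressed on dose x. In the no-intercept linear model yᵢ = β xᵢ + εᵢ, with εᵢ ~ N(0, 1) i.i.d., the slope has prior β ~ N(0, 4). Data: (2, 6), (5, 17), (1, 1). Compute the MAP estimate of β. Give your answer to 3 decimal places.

log p(β | y) = −Σ(yᵢ − βxᵢ)²/(2·1) − β²/(2·4) + const.
Setting the derivative to zero: Σxᵢ(yᵢ − βxᵢ)/1 − β/4 = 0, so β = Σxᵢyᵢ / (Σxᵢ² + σ²/τ²).
Σxᵢyᵢ = 2·6 + 5·17 + 1·1 = 98; Σxᵢ² = 30; σ²/τ² = 0.25.
β̂_MAP = 98 / (30 + 0.25) = 98/30.25 ≈ 3.240.

β̂_MAP = 3.240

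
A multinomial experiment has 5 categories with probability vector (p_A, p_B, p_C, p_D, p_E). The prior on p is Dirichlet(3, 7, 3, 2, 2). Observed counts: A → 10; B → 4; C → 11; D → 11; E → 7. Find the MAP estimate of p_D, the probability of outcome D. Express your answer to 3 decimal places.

MAP estimate of p_D = 0.218

The posterior is Dirichlet(αᵢ + nᵢ) = Dirichlet(13, 11, 14, 13, 9).
For a Dirichlet(a₁,…,a_K) with all aᵢ > 1, the mode has j-th component (aⱼ − 1)/(Σaᵢ − K).
Here Σaᵢ = 60 and K = 5, so p_D = (13 − 1)/(60 − 5) = 12/55 ≈ 0.218.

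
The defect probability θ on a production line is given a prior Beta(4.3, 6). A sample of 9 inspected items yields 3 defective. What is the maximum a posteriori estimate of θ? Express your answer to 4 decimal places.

θ̂_MAP = 0.3642

Prior: Beta(4.3, 6).
Data: 3 successes in 9 trials. The binomial likelihood contributes θ^3(1−θ)^6, so the posterior is Beta(4.3+3, 6+6) = Beta(7.3, 12).
For Beta(a, b) with a, b > 1 the mode is (a−1)/(a+b−2) = 6.3/17.3 ≈ 0.3642.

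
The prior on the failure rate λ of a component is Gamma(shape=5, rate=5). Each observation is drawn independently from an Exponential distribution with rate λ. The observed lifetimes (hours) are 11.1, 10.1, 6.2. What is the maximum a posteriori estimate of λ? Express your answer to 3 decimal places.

The Exponential(rate=λ) likelihood is ∝ λ^n e^(−λΣtᵢ). Here n = 3 and Σtᵢ = 11.1 + 10.1 + 6.2 = 27.4.
Posterior ∝ λ^4e^(−5λ) · λ^3e^(−27.4λ) = λ^7e^(−32.4λ), i.e. Gamma(8, 32.4).
Mode = (a−1)/b = 7/32.4 ≈ 0.216.

λ̂_MAP = 0.216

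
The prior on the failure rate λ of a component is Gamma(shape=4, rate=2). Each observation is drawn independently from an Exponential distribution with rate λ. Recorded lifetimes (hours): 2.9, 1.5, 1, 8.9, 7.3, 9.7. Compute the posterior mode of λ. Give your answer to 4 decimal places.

The Exponential(rate=λ) likelihood is ∝ λ^n e^(−λΣtᵢ). Here n = 6 and Σtᵢ = 2.9 + 1.5 + 1 + 8.9 + 7.3 + 9.7 = 31.3.
Posterior ∝ λ^3e^(−2λ) · λ^6e^(−31.3λ) = λ^9e^(−33.3λ), i.e. Gamma(10, 33.3).
Mode = (a−1)/b = 9/33.3 ≈ 0.2703.

λ̂_MAP = 0.2703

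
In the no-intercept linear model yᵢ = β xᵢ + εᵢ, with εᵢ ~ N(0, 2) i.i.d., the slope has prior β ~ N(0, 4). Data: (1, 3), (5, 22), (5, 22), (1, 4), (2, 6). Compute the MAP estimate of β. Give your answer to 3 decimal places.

log p(β | y) = −Σ(yᵢ − βxᵢ)²/(2·2) − β²/(2·4) + const.
Setting the derivative to zero: Σxᵢ(yᵢ − βxᵢ)/2 − β/4 = 0, so β = Σxᵢyᵢ / (Σxᵢ² + σ²/τ²).
Σxᵢyᵢ = 1·3 + 5·22 + 5·22 + 1·4 + 2·6 = 239; Σxᵢ² = 56; σ²/τ² = 0.5.
β̂_MAP = 239 / (56 + 0.5) = 239/56.5 ≈ 4.230.

β̂_MAP = 4.230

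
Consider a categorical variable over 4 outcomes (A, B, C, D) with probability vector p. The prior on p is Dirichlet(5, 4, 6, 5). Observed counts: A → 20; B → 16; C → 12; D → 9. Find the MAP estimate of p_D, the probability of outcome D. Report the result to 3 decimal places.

The posterior is Dirichlet(αᵢ + nᵢ) = Dirichlet(25, 20, 18, 14).
For a Dirichlet(a₁,…,a_K) with all aᵢ > 1, the mode has j-th component (aⱼ − 1)/(Σaᵢ − K).
Here Σaᵢ = 77 and K = 4, so p_D = (14 − 1)/(77 − 4) = 13/73 ≈ 0.178.

MAP estimate of p_D = 0.178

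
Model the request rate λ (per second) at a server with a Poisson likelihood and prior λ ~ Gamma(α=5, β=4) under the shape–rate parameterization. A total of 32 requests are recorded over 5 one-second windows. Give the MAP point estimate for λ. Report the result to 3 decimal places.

Σxᵢ = 32, n = 5.
Posterior ∝ λ^4e^(−4λ) · λ^32e^(−5λ) = λ^36e^(−9λ), i.e. Gamma(shape=37, rate=9).
The mode of a Gamma(a, b) with a ≥ 1 (shape–rate) is (a−1)/b = 36/9 ≈ 4.000.

λ̂_MAP = 4.000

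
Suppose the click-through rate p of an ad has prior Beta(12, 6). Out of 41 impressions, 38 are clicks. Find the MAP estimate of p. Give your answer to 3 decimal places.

p̂_MAP = 0.860

Prior: Beta(12, 6).
Data: 38 successes in 41 trials. The binomial likelihood contributes p^38(1−p)^3, so the posterior is Beta(12+38, 6+3) = Beta(50, 9).
For Beta(a, b) with a, b > 1 the mode is (a−1)/(a+b−2) = 49/57 ≈ 0.860.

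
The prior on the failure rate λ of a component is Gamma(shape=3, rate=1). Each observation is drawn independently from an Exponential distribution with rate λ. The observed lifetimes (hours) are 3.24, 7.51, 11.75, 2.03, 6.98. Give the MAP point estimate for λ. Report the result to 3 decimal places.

The Exponential(rate=λ) likelihood is ∝ λ^n e^(−λΣtᵢ). Here n = 5 and Σtᵢ = 3.24 + 7.51 + 11.75 + 2.03 + 6.98 = 31.51.
Posterior ∝ λ^2e^(−1λ) · λ^5e^(−31.51λ) = λ^7e^(−32.51λ), i.e. Gamma(8, 32.51).
Mode = (a−1)/b = 7/32.51 ≈ 0.215.

λ̂_MAP = 0.215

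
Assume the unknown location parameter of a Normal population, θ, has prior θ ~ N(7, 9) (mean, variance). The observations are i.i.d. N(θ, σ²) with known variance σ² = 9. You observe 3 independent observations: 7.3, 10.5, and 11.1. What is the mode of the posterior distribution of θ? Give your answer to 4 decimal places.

n = 3; x̄ = (7.3 + 10.5 + 11.1)/3 = 28.9/3 = 289/30 ≈ 9.6333.
For a Normal prior and Normal likelihood with known variance, the posterior is Normal; its mode equals its mean, the precision-weighted average.
Prior precision 1/σ₀² = 1/9; data precision n/σ² = 3/9 = 1/3.
θ̂ = ((1/9)·7 + (1/3)·(289/30)) / (1/9 + 1/3) = (359/90)/(4/9) = 8.9750.

θ̂_MAP = 8.9750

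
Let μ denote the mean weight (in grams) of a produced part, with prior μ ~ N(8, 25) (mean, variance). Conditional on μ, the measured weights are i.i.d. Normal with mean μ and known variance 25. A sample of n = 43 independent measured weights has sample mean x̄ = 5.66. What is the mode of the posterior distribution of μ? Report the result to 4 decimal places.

n = 43, x̄ = 5.66.
For a Normal prior and Normal likelihood with known variance, the posterior is Normal; its mode equals its mean, the precision-weighted average.
Prior precision 1/σ₀² = 1/25 = 0.04; data precision n/σ² = 43/25 = 1.72.
μ̂ = (0.04·8 + 1.72·5.66) / (0.04 + 1.72) = 10.0552/1.76 = 12569/2200 ≈ 5.7132.

μ̂_MAP = 5.7132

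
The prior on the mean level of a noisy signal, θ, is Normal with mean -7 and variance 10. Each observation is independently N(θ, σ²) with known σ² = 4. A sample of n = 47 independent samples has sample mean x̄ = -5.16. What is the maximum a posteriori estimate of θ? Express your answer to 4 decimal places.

θ̂_MAP = -5.1755

n = 47, x̄ = -5.16.
For a Normal prior and Normal likelihood with known variance, the posterior is Normal; its mode equals its mean, the precision-weighted average.
Prior precision 1/σ₀² = 1/10 = 0.1; data precision n/σ² = 47/4 = 11.75.
θ̂ = (0.1·(-7) + 11.75·(-5.16)) / (0.1 + 11.75) = (-61.33)/11.85 = -6133/1185 ≈ -5.1755.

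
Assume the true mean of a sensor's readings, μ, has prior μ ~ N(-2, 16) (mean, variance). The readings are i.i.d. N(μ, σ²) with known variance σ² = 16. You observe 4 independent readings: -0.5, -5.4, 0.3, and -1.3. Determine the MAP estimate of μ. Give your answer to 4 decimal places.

n = 4; x̄ = ((-0.5) + (-5.4) + 0.3 + (-1.3))/4 = -6.9/4 = -1.725.
For a Normal prior and Normal likelihood with known variance, the posterior is Normal; its mode equals its mean, the precision-weighted average.
Prior precision 1/σ₀² = 1/16 = 0.0625; data precision n/σ² = 4/16 = 0.25.
μ̂ = (0.0625·(-2) + 0.25·(-1.725)) / (0.0625 + 0.25) = (-0.55625)/0.3125 = -1.7800.

μ̂_MAP = -1.7800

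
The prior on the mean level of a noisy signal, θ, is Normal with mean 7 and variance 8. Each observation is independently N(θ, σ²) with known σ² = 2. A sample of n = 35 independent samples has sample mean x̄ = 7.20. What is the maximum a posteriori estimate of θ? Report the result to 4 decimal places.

n = 35, x̄ = 7.20.
For a Normal prior and Normal likelihood with known variance, the posterior is Normal; its mode equals its mean, the precision-weighted average.
Prior precision 1/σ₀² = 1/8 = 0.125; data precision n/σ² = 35/2 = 17.5.
θ̂ = (0.125·7 + 17.5·7.2) / (0.125 + 17.5) = 126.875/17.625 = 1015/141 ≈ 7.1986.

θ̂_MAP = 7.1986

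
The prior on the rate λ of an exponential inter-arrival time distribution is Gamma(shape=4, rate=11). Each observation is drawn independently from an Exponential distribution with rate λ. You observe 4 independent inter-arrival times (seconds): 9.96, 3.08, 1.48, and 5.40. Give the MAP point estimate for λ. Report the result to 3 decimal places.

λ̂_MAP = 0.226

The Exponential(rate=λ) likelihood is ∝ λ^n e^(−λΣtᵢ). Here n = 4 and Σtᵢ = 9.96 + 3.08 + 1.48 + 5.40 = 19.92.
Posterior ∝ λ^3e^(−11λ) · λ^4e^(−19.92λ) = λ^7e^(−30.92λ), i.e. Gamma(8, 30.92).
Mode = (a−1)/b = 7/30.92 ≈ 0.226.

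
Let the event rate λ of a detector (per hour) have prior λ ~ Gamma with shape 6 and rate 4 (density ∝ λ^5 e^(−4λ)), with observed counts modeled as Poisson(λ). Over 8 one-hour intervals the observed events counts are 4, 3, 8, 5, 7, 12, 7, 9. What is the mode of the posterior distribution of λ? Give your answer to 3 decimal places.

Σxᵢ = 4+3+8+5+7+12+7+9 = 55, with n = 8.
Posterior ∝ λ^5e^(−4λ) · λ^55e^(−8λ) = λ^60e^(−12λ), i.e. Gamma(shape=61, rate=12).
The mode of a Gamma(a, b) with a ≥ 1 (shape–rate) is (a−1)/b = 60/12 ≈ 5.000.

λ̂_MAP = 5.000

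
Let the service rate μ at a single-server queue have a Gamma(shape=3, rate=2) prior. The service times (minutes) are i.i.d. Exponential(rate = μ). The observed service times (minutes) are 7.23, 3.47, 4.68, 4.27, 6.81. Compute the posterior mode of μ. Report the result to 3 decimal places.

μ̂_MAP = 0.246

The Exponential(rate=μ) likelihood is ∝ μ^n e^(−μΣtᵢ). Here n = 5 and Σtᵢ = 7.23 + 3.47 + 4.68 + 4.27 + 6.81 = 26.46.
Posterior ∝ μ^2e^(−2μ) · μ^5e^(−26.46μ) = μ^7e^(−28.46μ), i.e. Gamma(8, 28.46).
Mode = (a−1)/b = 7/28.46 ≈ 0.246.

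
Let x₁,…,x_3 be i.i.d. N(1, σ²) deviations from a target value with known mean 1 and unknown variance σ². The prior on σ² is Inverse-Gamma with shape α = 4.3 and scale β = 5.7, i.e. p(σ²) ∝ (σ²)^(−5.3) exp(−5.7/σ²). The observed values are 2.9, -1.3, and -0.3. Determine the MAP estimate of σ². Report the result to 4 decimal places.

Sum of squared deviations about the known mean: SS = (2.9−1)² + (-1.3−1)² + (-0.3−1)² = 10.59.
The Normal likelihood contributes (σ²)^(−n/2) exp(−SS/(2σ²)), so the posterior is Inverse-Gamma(α + n/2, β + SS/2) = Inverse-Gamma(5.8, 10.995).
The mode of Inverse-Gamma(a, b) is b/(a+1) = 10.995/6.8 ≈ 1.6169.

σ̂²_MAP = 1.6169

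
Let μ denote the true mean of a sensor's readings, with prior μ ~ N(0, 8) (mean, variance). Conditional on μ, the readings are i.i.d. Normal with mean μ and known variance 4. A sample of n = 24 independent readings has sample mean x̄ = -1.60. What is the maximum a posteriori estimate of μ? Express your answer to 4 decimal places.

μ̂_MAP = -1.5673

n = 24, x̄ = -1.60.
For a Normal prior and Normal likelihood with known variance, the posterior is Normal; its mode equals its mean, the precision-weighted average.
Prior precision 1/σ₀² = 1/8 = 0.125; data precision n/σ² = 24/4 = 6.
μ̂ = (0.125·0 + 6·(-1.6)) / (0.125 + 6) = (-9.6)/6.125 = -384/245 ≈ -1.5673.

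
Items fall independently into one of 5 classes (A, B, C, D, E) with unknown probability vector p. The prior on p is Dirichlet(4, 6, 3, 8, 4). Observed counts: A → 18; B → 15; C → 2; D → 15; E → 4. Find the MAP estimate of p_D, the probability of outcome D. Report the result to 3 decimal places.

MAP estimate of p_D = 0.297

The posterior is Dirichlet(αᵢ + nᵢ) = Dirichlet(22, 21, 5, 23, 8).
For a Dirichlet(a₁,…,a_K) with all aᵢ > 1, the mode has j-th component (aⱼ − 1)/(Σaᵢ − K).
Here Σaᵢ = 79 and K = 5, so p_D = (23 − 1)/(79 − 5) = 22/74 ≈ 0.297.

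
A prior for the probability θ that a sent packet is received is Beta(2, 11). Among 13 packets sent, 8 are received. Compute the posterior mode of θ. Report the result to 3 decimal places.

Prior: Beta(2, 11).
Data: 8 successes in 13 trials. The binomial likelihood contributes θ^8(1−θ)^5, so the posterior is Beta(2+8, 11+5) = Beta(10, 16).
For Beta(a, b) with a, b > 1 the mode is (a−1)/(a+b−2) = 9/24 ≈ 0.375.

θ̂_MAP = 0.375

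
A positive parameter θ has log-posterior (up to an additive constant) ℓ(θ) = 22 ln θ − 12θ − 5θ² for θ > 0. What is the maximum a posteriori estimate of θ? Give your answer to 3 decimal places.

θ̂_MAP = 1.000

ℓ'(θ) = 22/θ − 12 − 10θ. Setting this to zero and multiplying by θ: 10θ² + 12θ − 22 = 0.
θ = (−12 + √(12² + 4·10·22)) / (2·10) = (−12 + √1024) / 20 = (−12 + 32)/20 = 1.
ℓ''(θ) = −22/θ² − 10 < 0, confirming a maximum.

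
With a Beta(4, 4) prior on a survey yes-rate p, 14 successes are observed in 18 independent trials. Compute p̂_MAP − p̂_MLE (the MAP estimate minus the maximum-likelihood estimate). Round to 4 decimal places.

Posterior is Beta(18, 8); MAP = (18−1)/(26−2) = 17/24 ≈ 0.70833.
MLE ignores the prior: p̂_MLE = k/n = 14/18 ≈ 0.77778.
Difference = 17/24 − 14/18 = -5/72 ≈ -0.0694.

MAP − MLE = -0.0694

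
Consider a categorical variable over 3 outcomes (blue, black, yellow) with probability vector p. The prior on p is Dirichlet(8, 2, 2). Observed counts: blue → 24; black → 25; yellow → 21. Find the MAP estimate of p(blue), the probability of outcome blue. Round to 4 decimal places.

MAP estimate of p(blue) = 0.3924

The posterior is Dirichlet(αᵢ + nᵢ) = Dirichlet(32, 27, 23).
For a Dirichlet(a₁,…,a_K) with all aᵢ > 1, the mode has j-th component (aⱼ − 1)/(Σaᵢ − K).
Here Σaᵢ = 82 and K = 3, so p(blue) = (32 − 1)/(82 − 3) = 31/79 ≈ 0.3924.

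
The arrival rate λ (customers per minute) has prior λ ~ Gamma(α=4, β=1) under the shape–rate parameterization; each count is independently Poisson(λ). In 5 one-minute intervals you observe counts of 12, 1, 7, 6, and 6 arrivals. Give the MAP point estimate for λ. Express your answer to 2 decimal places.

λ̂_MAP = 5.83

Σxᵢ = 12+1+7+6+6 = 32, with n = 5.
Posterior ∝ λ^3e^(−1λ) · λ^32e^(−5λ) = λ^35e^(−6λ), i.e. Gamma(shape=36, rate=6).
The mode of a Gamma(a, b) with a ≥ 1 (shape–rate) is (a−1)/b = 35/6 ≈ 5.83.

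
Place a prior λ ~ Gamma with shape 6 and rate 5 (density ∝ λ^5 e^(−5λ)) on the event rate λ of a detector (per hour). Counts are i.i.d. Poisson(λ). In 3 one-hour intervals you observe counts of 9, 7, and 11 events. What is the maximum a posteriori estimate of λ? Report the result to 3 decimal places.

Σxᵢ = 9+7+11 = 27, with n = 3.
Posterior ∝ λ^5e^(−5λ) · λ^27e^(−3λ) = λ^32e^(−8λ), i.e. Gamma(shape=33, rate=8).
The mode of a Gamma(a, b) with a ≥ 1 (shape–rate) is (a−1)/b = 32/8 ≈ 4.000.

λ̂_MAP = 4.000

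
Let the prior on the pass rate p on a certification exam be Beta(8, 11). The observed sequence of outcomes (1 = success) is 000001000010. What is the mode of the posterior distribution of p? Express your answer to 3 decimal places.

Prior: Beta(8, 11).
Data: 2 successes in 12 trials (from the sequence). The binomial likelihood contributes p^2(1−p)^10, so the posterior is Beta(8+2, 11+10) = Beta(10, 21).
For Beta(a, b) with a, b > 1 the mode is (a−1)/(a+b−2) = 9/29 ≈ 0.310.

p̂_MAP = 0.310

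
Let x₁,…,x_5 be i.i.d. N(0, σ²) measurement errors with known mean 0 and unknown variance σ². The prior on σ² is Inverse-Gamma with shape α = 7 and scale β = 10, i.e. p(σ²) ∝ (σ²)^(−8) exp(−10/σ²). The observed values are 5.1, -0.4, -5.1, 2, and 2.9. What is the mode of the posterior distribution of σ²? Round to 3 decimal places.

σ̂²_MAP = 4.028

Sum of squared deviations about the known mean: SS = (5.1−0)² + (-0.4−0)² + (-5.1−0)² + (2−0)² + (2.9−0)² = 64.59.
The Normal likelihood contributes (σ²)^(−n/2) exp(−SS/(2σ²)), so the posterior is Inverse-Gamma(α + n/2, β + SS/2) = Inverse-Gamma(9.5, 42.295).
The mode of Inverse-Gamma(a, b) is b/(a+1) = 42.295/10.5 ≈ 4.028.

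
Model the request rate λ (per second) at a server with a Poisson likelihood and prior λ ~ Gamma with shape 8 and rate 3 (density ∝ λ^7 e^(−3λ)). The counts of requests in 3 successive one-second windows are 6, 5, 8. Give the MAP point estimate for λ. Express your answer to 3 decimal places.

λ̂_MAP = 4.333

Σxᵢ = 6+5+8 = 19, with n = 3.
Posterior ∝ λ^7e^(−3λ) · λ^19e^(−3λ) = λ^26e^(−6λ), i.e. Gamma(shape=27, rate=6).
The mode of a Gamma(a, b) with a ≥ 1 (shape–rate) is (a−1)/b = 26/6 ≈ 4.333.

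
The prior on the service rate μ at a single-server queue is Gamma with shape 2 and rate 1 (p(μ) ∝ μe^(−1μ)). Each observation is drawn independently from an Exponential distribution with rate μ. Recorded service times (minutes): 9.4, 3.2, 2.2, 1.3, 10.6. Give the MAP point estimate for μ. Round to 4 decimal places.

μ̂_MAP = 0.2166

The Exponential(rate=μ) likelihood is ∝ μ^n e^(−μΣtᵢ). Here n = 5 and Σtᵢ = 9.4 + 3.2 + 2.2 + 1.3 + 10.6 = 26.7.
Posterior ∝ μe^(−1μ) · μ^5e^(−26.7μ) = μ^6e^(−27.7μ), i.e. Gamma(7, 27.7).
Mode = (a−1)/b = 6/27.7 ≈ 0.2166.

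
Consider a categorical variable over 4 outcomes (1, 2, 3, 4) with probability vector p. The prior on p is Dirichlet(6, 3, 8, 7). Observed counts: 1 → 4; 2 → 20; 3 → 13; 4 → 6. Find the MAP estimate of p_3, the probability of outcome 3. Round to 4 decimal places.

The posterior is Dirichlet(αᵢ + nᵢ) = Dirichlet(10, 23, 21, 13).
For a Dirichlet(a₁,…,a_K) with all aᵢ > 1, the mode has j-th component (aⱼ − 1)/(Σaᵢ − K).
Here Σaᵢ = 67 and K = 4, so p_3 = (21 − 1)/(67 − 4) = 20/63 ≈ 0.3175.

MAP estimate: 0.3175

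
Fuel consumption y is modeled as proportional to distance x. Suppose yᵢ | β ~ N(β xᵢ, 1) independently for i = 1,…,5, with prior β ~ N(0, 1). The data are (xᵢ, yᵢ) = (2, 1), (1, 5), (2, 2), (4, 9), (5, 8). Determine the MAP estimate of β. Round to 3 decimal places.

β̂_MAP = 1.706

log p(β | y) = −Σ(yᵢ − βxᵢ)²/(2·1) − β²/(2·1) + const.
Setting the derivative to zero: Σxᵢ(yᵢ − βxᵢ)/1 − β/1 = 0, so β = Σxᵢyᵢ / (Σxᵢ² + σ²/τ²).
Σxᵢyᵢ = 2·1 + 1·5 + 2·2 + 4·9 + 5·8 = 87; Σxᵢ² = 50; σ²/τ² = 1.
β̂_MAP = 87 / (50 + 1) = 87/51 ≈ 1.706.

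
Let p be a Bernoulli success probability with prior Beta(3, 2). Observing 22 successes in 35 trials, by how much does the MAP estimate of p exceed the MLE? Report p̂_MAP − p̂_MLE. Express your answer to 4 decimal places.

MAP − MLE = 0.0030

Posterior is Beta(25, 15); MAP = (25−1)/(40−2) = 24/38 ≈ 0.63158.
MLE ignores the prior: p̂_MLE = k/n = 22/35 ≈ 0.62857.
Difference = 24/38 − 22/35 = 2/665 ≈ 0.0030.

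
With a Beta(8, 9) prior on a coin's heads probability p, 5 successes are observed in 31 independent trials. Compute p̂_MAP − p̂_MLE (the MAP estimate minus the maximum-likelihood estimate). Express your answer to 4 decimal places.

MAP − MLE = 0.0996

Posterior is Beta(13, 35); MAP = (13−1)/(48−2) = 12/46 ≈ 0.26087.
MLE ignores the prior: p̂_MLE = k/n = 5/31 ≈ 0.16129.
Difference = 12/46 − 5/31 = 71/713 ≈ 0.0996.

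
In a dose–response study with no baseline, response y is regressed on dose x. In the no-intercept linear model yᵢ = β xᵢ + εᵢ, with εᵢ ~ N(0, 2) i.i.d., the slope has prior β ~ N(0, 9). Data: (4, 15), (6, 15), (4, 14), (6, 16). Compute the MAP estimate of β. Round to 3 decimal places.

log p(β | y) = −Σ(yᵢ − βxᵢ)²/(2·2) − β²/(2·9) + const.
Setting the derivative to zero: Σxᵢ(yᵢ − βxᵢ)/2 − β/9 = 0, so β = Σxᵢyᵢ / (Σxᵢ² + σ²/τ²).
Σxᵢyᵢ = 4·15 + 6·15 + 4·14 + 6·16 = 302; Σxᵢ² = 104; σ²/τ² = 2/9.
β̂_MAP = 302 / (104 + 2/9) = 302/(938/9) = 1359/469 ≈ 2.898.

β̂_MAP = 2.898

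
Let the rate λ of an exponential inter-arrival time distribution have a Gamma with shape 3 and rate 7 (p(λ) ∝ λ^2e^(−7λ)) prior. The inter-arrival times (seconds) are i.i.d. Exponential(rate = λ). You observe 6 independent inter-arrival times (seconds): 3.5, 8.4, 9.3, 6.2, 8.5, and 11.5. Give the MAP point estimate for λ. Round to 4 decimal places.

The Exponential(rate=λ) likelihood is ∝ λ^n e^(−λΣtᵢ). Here n = 6 and Σtᵢ = 3.5 + 8.4 + 9.3 + 6.2 + 8.5 + 11.5 = 47.4.
Posterior ∝ λ^2e^(−7λ) · λ^6e^(−47.4λ) = λ^8e^(−54.4λ), i.e. Gamma(9, 54.4).
Mode = (a−1)/b = 8/54.4 ≈ 0.1471.

λ̂_MAP = 0.1471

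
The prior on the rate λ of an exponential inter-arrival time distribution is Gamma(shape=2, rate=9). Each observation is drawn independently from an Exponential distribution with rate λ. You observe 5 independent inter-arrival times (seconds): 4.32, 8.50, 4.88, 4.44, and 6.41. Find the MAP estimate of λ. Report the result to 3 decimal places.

The Exponential(rate=λ) likelihood is ∝ λ^n e^(−λΣtᵢ). Here n = 5 and Σtᵢ = 4.32 + 8.50 + 4.88 + 4.44 + 6.41 = 28.55.
Posterior ∝ λe^(−9λ) · λ^5e^(−28.55λ) = λ^6e^(−37.55λ), i.e. Gamma(7, 37.55).
Mode = (a−1)/b = 6/37.55 ≈ 0.160.

λ̂_MAP = 0.160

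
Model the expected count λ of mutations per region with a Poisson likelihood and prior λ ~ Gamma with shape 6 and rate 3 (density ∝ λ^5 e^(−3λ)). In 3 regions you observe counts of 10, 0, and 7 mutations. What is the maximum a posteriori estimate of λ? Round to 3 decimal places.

Σxᵢ = 10+0+7 = 17, with n = 3.
Posterior ∝ λ^5e^(−3λ) · λ^17e^(−3λ) = λ^22e^(−6λ), i.e. Gamma(shape=23, rate=6).
The mode of a Gamma(a, b) with a ≥ 1 (shape–rate) is (a−1)/b = 22/6 ≈ 3.667.

λ̂_MAP = 3.667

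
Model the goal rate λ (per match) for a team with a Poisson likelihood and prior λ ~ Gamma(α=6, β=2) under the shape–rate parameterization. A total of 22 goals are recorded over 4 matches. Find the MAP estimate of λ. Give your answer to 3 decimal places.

λ̂_MAP = 4.500

Σxᵢ = 22, n = 4.
Posterior ∝ λ^5e^(−2λ) · λ^22e^(−4λ) = λ^27e^(−6λ), i.e. Gamma(shape=28, rate=6).
The mode of a Gamma(a, b) with a ≥ 1 (shape–rate) is (a−1)/b = 27/6 ≈ 4.500.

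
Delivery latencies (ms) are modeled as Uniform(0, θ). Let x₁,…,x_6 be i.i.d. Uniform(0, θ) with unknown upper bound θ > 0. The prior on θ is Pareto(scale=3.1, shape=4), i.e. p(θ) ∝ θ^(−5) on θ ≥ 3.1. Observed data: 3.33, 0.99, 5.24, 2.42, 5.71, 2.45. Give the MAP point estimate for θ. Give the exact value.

The Uniform(0, θ) likelihood is θ^(−n) for θ ≥ max(xᵢ), zero otherwise. Here max(xᵢ) = 5.71.
Posterior ∝ θ^(−5) · θ^(−6) = θ^(−11) on θ ≥ max(3.1, 5.71) = 5.71.
This density is strictly decreasing in θ, so the posterior mode lies at the lower boundary of the support.

θ̂_MAP = 5.71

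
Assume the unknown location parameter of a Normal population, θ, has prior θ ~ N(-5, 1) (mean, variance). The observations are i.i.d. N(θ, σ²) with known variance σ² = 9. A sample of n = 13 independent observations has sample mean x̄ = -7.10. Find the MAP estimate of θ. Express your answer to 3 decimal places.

θ̂_MAP = -6.241

n = 13, x̄ = -7.10.
For a Normal prior and Normal likelihood with known variance, the posterior is Normal; its mode equals its mean, the precision-weighted average.
Prior precision 1/σ₀² = 1/1 = 1; data precision n/σ² = 13/9.
θ̂ = (1·(-5) + (13/9)·(-7.1)) / (1 + 13/9) = (-1373/90)/(22/9) = -1373/220 ≈ -6.241.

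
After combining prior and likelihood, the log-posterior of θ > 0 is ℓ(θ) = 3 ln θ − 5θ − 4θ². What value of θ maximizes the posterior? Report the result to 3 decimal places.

ℓ'(θ) = 3/θ − 5 − 8θ. Setting this to zero and multiplying by θ: 8θ² + 5θ − 3 = 0.
θ = (−5 + √(5² + 4·8·3)) / (2·8) = (−5 + √121) / 16 = (−5 + 11)/16 = 3/8.
ℓ''(θ) = −3/θ² − 8 < 0, confirming a maximum.

θ̂_MAP = 0.375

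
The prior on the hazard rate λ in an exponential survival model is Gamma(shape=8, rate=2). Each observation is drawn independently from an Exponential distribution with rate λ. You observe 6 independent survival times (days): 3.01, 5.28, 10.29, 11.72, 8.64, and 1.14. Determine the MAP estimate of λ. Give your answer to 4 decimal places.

The Exponential(rate=λ) likelihood is ∝ λ^n e^(−λΣtᵢ). Here n = 6 and Σtᵢ = 3.01 + 5.28 + 10.29 + 11.72 + 8.64 + 1.14 = 40.08.
Posterior ∝ λ^7e^(−2λ) · λ^6e^(−40.08λ) = λ^13e^(−42.08λ), i.e. Gamma(14, 42.08).
Mode = (a−1)/b = 13/42.08 ≈ 0.3089.

λ̂_MAP = 0.3089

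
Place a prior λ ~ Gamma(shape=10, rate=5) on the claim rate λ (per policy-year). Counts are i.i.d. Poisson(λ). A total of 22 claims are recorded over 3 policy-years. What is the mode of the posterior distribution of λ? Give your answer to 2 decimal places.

Σxᵢ = 22, n = 3.
Posterior ∝ λ^9e^(−5λ) · λ^22e^(−3λ) = λ^31e^(−8λ), i.e. Gamma(shape=32, rate=8).
The mode of a Gamma(a, b) with a ≥ 1 (shape–rate) is (a−1)/b = 31/8 ≈ 3.88.

λ̂_MAP = 3.88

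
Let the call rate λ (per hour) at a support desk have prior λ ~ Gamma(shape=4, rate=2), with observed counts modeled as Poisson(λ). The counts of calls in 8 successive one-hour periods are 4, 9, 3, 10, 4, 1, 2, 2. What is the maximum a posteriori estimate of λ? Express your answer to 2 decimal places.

Σxᵢ = 4+9+3+10+4+1+2+2 = 35, with n = 8.
Posterior ∝ λ^3e^(−2λ) · λ^35e^(−8λ) = λ^38e^(−10λ), i.e. Gamma(shape=39, rate=10).
The mode of a Gamma(a, b) with a ≥ 1 (shape–rate) is (a−1)/b = 38/10 ≈ 3.80.

λ̂_MAP = 3.80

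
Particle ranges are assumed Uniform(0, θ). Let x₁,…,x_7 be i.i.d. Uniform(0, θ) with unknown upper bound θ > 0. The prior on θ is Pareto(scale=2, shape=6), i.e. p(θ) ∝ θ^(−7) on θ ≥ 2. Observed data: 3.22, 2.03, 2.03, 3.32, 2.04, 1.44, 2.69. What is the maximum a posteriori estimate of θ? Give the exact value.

The Uniform(0, θ) likelihood is θ^(−n) for θ ≥ max(xᵢ), zero otherwise. Here max(xᵢ) = 3.32.
Posterior ∝ θ^(−7) · θ^(−7) = θ^(−14) on θ ≥ max(2, 3.32) = 3.32.
This density is strictly decreasing in θ, so the posterior mode lies at the lower boundary of the support.

θ̂_MAP = 3.32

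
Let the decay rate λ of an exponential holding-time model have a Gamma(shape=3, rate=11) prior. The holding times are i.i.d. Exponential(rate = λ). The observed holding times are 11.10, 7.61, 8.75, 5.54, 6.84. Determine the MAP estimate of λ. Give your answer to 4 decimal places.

The Exponential(rate=λ) likelihood is ∝ λ^n e^(−λΣtᵢ). Here n = 5 and Σtᵢ = 11.10 + 7.61 + 8.75 + 5.54 + 6.84 = 39.84.
Posterior ∝ λ^2e^(−11λ) · λ^5e^(−39.84λ) = λ^7e^(−50.84λ), i.e. Gamma(8, 50.84).
Mode = (a−1)/b = 7/50.84 ≈ 0.1377.

λ̂_MAP = 0.1377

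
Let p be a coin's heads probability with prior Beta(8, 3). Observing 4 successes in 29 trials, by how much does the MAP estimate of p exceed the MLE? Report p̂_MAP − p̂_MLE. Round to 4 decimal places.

Posterior is Beta(12, 28); MAP = (12−1)/(40−2) = 11/38 ≈ 0.28947.
MLE ignores the prior: p̂_MLE = k/n = 4/29 ≈ 0.13793.
Difference = 11/38 − 4/29 = 167/1102 ≈ 0.1515.

MAP − MLE = 0.1515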